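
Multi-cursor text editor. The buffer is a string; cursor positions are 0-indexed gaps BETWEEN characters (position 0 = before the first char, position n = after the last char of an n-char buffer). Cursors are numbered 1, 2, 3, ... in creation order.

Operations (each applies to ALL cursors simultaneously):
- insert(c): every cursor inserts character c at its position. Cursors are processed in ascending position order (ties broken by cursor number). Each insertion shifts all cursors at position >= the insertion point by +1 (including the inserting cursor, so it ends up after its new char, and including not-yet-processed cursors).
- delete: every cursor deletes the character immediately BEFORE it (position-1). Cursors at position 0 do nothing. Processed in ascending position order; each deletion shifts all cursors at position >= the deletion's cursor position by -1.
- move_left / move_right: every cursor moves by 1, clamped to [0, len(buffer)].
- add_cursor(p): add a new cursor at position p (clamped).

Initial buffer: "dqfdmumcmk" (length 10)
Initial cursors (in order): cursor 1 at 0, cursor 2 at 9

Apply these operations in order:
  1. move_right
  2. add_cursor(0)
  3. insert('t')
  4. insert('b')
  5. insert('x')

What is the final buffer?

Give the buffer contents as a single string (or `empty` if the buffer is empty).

Answer: tbxdtbxqfdmumcmktbx

Derivation:
After op 1 (move_right): buffer="dqfdmumcmk" (len 10), cursors c1@1 c2@10, authorship ..........
After op 2 (add_cursor(0)): buffer="dqfdmumcmk" (len 10), cursors c3@0 c1@1 c2@10, authorship ..........
After op 3 (insert('t')): buffer="tdtqfdmumcmkt" (len 13), cursors c3@1 c1@3 c2@13, authorship 3.1.........2
After op 4 (insert('b')): buffer="tbdtbqfdmumcmktb" (len 16), cursors c3@2 c1@5 c2@16, authorship 33.11.........22
After op 5 (insert('x')): buffer="tbxdtbxqfdmumcmktbx" (len 19), cursors c3@3 c1@7 c2@19, authorship 333.111.........222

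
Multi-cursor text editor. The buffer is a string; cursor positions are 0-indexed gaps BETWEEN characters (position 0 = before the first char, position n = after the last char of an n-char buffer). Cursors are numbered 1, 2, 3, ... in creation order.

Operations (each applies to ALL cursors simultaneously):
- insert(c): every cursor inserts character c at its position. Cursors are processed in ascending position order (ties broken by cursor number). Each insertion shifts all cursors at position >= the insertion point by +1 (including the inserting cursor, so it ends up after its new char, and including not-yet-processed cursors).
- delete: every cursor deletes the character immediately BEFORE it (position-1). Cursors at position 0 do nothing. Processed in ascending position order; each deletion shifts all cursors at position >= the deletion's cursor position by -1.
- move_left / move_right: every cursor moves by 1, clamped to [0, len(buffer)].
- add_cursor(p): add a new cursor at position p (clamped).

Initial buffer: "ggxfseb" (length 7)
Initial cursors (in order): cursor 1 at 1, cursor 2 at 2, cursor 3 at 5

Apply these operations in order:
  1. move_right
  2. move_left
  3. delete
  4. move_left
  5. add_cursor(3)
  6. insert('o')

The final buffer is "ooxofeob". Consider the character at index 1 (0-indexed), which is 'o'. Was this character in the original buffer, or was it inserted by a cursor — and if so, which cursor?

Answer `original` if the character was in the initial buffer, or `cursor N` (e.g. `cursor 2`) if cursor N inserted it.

Answer: cursor 2

Derivation:
After op 1 (move_right): buffer="ggxfseb" (len 7), cursors c1@2 c2@3 c3@6, authorship .......
After op 2 (move_left): buffer="ggxfseb" (len 7), cursors c1@1 c2@2 c3@5, authorship .......
After op 3 (delete): buffer="xfeb" (len 4), cursors c1@0 c2@0 c3@2, authorship ....
After op 4 (move_left): buffer="xfeb" (len 4), cursors c1@0 c2@0 c3@1, authorship ....
After op 5 (add_cursor(3)): buffer="xfeb" (len 4), cursors c1@0 c2@0 c3@1 c4@3, authorship ....
After op 6 (insert('o')): buffer="ooxofeob" (len 8), cursors c1@2 c2@2 c3@4 c4@7, authorship 12.3..4.
Authorship (.=original, N=cursor N): 1 2 . 3 . . 4 .
Index 1: author = 2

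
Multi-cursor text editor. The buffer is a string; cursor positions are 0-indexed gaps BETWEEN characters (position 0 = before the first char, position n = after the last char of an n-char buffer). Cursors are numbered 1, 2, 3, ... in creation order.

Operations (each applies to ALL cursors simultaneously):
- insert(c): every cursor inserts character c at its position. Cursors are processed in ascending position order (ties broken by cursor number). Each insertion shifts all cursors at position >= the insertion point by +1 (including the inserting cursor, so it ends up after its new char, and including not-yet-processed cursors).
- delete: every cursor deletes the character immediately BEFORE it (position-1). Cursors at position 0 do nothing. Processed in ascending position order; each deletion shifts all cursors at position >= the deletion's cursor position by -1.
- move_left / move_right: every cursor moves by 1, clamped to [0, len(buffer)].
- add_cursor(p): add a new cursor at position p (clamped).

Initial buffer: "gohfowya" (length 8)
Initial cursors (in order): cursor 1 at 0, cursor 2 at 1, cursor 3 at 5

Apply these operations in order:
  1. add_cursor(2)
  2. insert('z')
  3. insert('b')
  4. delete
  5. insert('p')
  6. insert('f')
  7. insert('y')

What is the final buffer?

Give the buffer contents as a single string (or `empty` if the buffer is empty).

After op 1 (add_cursor(2)): buffer="gohfowya" (len 8), cursors c1@0 c2@1 c4@2 c3@5, authorship ........
After op 2 (insert('z')): buffer="zgzozhfozwya" (len 12), cursors c1@1 c2@3 c4@5 c3@9, authorship 1.2.4...3...
After op 3 (insert('b')): buffer="zbgzbozbhfozbwya" (len 16), cursors c1@2 c2@5 c4@8 c3@13, authorship 11.22.44...33...
After op 4 (delete): buffer="zgzozhfozwya" (len 12), cursors c1@1 c2@3 c4@5 c3@9, authorship 1.2.4...3...
After op 5 (insert('p')): buffer="zpgzpozphfozpwya" (len 16), cursors c1@2 c2@5 c4@8 c3@13, authorship 11.22.44...33...
After op 6 (insert('f')): buffer="zpfgzpfozpfhfozpfwya" (len 20), cursors c1@3 c2@7 c4@11 c3@17, authorship 111.222.444...333...
After op 7 (insert('y')): buffer="zpfygzpfyozpfyhfozpfywya" (len 24), cursors c1@4 c2@9 c4@14 c3@21, authorship 1111.2222.4444...3333...

Answer: zpfygzpfyozpfyhfozpfywya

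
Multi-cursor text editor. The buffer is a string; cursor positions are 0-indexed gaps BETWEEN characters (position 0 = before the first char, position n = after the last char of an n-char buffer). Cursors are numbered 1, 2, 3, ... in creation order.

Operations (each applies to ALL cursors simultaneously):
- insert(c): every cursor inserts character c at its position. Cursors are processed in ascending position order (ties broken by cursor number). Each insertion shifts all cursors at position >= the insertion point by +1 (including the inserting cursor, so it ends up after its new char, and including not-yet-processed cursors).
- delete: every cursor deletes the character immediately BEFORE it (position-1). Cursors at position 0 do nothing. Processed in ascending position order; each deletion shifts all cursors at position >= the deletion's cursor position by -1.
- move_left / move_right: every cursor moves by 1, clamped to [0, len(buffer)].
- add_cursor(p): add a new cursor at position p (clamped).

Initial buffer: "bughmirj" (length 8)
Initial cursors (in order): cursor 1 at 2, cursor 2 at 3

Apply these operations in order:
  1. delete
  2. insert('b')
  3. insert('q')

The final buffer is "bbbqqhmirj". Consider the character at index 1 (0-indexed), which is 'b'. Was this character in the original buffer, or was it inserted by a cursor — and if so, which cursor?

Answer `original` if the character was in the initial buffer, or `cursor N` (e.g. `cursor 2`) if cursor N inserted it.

Answer: cursor 1

Derivation:
After op 1 (delete): buffer="bhmirj" (len 6), cursors c1@1 c2@1, authorship ......
After op 2 (insert('b')): buffer="bbbhmirj" (len 8), cursors c1@3 c2@3, authorship .12.....
After op 3 (insert('q')): buffer="bbbqqhmirj" (len 10), cursors c1@5 c2@5, authorship .1212.....
Authorship (.=original, N=cursor N): . 1 2 1 2 . . . . .
Index 1: author = 1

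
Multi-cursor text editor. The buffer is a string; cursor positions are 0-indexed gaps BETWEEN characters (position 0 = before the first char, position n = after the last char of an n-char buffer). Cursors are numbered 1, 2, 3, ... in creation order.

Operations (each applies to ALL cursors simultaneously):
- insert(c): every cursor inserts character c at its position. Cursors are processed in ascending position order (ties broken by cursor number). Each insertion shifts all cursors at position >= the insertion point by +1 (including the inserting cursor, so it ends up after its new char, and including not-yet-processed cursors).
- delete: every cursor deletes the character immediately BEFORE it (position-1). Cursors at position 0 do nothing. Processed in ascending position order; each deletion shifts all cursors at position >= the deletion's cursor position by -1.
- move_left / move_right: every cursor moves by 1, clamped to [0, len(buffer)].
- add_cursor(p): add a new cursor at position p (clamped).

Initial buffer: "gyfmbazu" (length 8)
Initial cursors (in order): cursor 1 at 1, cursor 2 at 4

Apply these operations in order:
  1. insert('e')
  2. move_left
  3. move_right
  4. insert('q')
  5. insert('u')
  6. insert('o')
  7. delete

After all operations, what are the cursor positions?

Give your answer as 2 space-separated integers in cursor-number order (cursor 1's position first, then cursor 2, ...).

After op 1 (insert('e')): buffer="geyfmebazu" (len 10), cursors c1@2 c2@6, authorship .1...2....
After op 2 (move_left): buffer="geyfmebazu" (len 10), cursors c1@1 c2@5, authorship .1...2....
After op 3 (move_right): buffer="geyfmebazu" (len 10), cursors c1@2 c2@6, authorship .1...2....
After op 4 (insert('q')): buffer="geqyfmeqbazu" (len 12), cursors c1@3 c2@8, authorship .11...22....
After op 5 (insert('u')): buffer="gequyfmequbazu" (len 14), cursors c1@4 c2@10, authorship .111...222....
After op 6 (insert('o')): buffer="gequoyfmequobazu" (len 16), cursors c1@5 c2@12, authorship .1111...2222....
After op 7 (delete): buffer="gequyfmequbazu" (len 14), cursors c1@4 c2@10, authorship .111...222....

Answer: 4 10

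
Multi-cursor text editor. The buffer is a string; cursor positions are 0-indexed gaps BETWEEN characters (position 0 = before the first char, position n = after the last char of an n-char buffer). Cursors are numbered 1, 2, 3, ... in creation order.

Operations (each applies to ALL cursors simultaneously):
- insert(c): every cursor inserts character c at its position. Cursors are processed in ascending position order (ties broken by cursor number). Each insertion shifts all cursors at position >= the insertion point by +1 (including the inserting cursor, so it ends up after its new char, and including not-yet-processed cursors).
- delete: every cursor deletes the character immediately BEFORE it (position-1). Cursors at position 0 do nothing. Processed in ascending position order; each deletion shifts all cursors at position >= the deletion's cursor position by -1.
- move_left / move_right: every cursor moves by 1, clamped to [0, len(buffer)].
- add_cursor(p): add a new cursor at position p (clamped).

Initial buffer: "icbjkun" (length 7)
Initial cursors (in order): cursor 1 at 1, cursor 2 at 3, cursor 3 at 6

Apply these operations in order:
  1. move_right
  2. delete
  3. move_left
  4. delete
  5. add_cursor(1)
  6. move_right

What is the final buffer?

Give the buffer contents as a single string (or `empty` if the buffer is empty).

After op 1 (move_right): buffer="icbjkun" (len 7), cursors c1@2 c2@4 c3@7, authorship .......
After op 2 (delete): buffer="ibku" (len 4), cursors c1@1 c2@2 c3@4, authorship ....
After op 3 (move_left): buffer="ibku" (len 4), cursors c1@0 c2@1 c3@3, authorship ....
After op 4 (delete): buffer="bu" (len 2), cursors c1@0 c2@0 c3@1, authorship ..
After op 5 (add_cursor(1)): buffer="bu" (len 2), cursors c1@0 c2@0 c3@1 c4@1, authorship ..
After op 6 (move_right): buffer="bu" (len 2), cursors c1@1 c2@1 c3@2 c4@2, authorship ..

Answer: bu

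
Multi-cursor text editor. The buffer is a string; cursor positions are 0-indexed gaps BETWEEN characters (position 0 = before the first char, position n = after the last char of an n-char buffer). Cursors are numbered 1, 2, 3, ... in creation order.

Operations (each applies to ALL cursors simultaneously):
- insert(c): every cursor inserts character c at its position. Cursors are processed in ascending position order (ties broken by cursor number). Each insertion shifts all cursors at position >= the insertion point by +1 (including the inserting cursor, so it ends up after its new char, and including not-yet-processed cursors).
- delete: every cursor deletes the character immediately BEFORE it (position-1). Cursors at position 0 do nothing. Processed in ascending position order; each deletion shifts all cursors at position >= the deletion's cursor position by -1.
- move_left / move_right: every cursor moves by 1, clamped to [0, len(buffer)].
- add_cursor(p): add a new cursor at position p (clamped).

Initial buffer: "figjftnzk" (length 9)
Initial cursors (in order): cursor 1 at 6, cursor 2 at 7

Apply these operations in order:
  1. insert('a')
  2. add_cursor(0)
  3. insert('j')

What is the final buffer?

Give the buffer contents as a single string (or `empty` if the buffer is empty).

After op 1 (insert('a')): buffer="figjftanazk" (len 11), cursors c1@7 c2@9, authorship ......1.2..
After op 2 (add_cursor(0)): buffer="figjftanazk" (len 11), cursors c3@0 c1@7 c2@9, authorship ......1.2..
After op 3 (insert('j')): buffer="jfigjftajnajzk" (len 14), cursors c3@1 c1@9 c2@12, authorship 3......11.22..

Answer: jfigjftajnajzk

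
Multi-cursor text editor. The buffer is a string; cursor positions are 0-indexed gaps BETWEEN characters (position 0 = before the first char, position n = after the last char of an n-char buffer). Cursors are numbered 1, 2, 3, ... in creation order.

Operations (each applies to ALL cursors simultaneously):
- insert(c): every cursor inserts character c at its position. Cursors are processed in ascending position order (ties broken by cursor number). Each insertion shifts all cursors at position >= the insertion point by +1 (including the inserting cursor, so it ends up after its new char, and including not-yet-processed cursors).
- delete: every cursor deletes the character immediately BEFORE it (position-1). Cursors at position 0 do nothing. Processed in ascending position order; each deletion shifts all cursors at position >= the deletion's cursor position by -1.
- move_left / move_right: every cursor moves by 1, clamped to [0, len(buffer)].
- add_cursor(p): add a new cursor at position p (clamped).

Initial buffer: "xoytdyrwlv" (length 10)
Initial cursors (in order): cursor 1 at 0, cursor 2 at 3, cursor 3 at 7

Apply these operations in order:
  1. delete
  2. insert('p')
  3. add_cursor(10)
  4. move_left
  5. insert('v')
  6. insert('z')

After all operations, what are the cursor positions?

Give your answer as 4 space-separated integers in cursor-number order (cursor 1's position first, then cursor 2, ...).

Answer: 2 7 13 17

Derivation:
After op 1 (delete): buffer="xotdywlv" (len 8), cursors c1@0 c2@2 c3@5, authorship ........
After op 2 (insert('p')): buffer="pxoptdypwlv" (len 11), cursors c1@1 c2@4 c3@8, authorship 1..2...3...
After op 3 (add_cursor(10)): buffer="pxoptdypwlv" (len 11), cursors c1@1 c2@4 c3@8 c4@10, authorship 1..2...3...
After op 4 (move_left): buffer="pxoptdypwlv" (len 11), cursors c1@0 c2@3 c3@7 c4@9, authorship 1..2...3...
After op 5 (insert('v')): buffer="vpxovptdyvpwvlv" (len 15), cursors c1@1 c2@5 c3@10 c4@13, authorship 11..22...33.4..
After op 6 (insert('z')): buffer="vzpxovzptdyvzpwvzlv" (len 19), cursors c1@2 c2@7 c3@13 c4@17, authorship 111..222...333.44..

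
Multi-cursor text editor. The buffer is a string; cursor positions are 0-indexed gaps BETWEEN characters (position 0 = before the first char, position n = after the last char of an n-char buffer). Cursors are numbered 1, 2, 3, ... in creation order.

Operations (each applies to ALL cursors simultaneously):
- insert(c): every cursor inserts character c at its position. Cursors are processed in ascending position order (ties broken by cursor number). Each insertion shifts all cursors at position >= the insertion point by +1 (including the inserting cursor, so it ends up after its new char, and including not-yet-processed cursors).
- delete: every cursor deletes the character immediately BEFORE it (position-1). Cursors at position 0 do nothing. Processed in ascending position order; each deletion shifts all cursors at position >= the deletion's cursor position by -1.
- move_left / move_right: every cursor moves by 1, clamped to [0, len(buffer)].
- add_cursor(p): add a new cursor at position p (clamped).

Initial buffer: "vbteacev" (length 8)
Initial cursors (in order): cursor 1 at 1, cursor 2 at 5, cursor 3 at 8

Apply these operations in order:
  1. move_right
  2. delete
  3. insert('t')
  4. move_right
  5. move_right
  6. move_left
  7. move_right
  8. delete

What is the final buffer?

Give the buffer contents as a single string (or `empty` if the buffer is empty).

Answer: vttat

Derivation:
After op 1 (move_right): buffer="vbteacev" (len 8), cursors c1@2 c2@6 c3@8, authorship ........
After op 2 (delete): buffer="vteae" (len 5), cursors c1@1 c2@4 c3@5, authorship .....
After op 3 (insert('t')): buffer="vtteatet" (len 8), cursors c1@2 c2@6 c3@8, authorship .1...2.3
After op 4 (move_right): buffer="vtteatet" (len 8), cursors c1@3 c2@7 c3@8, authorship .1...2.3
After op 5 (move_right): buffer="vtteatet" (len 8), cursors c1@4 c2@8 c3@8, authorship .1...2.3
After op 6 (move_left): buffer="vtteatet" (len 8), cursors c1@3 c2@7 c3@7, authorship .1...2.3
After op 7 (move_right): buffer="vtteatet" (len 8), cursors c1@4 c2@8 c3@8, authorship .1...2.3
After op 8 (delete): buffer="vttat" (len 5), cursors c1@3 c2@5 c3@5, authorship .1..2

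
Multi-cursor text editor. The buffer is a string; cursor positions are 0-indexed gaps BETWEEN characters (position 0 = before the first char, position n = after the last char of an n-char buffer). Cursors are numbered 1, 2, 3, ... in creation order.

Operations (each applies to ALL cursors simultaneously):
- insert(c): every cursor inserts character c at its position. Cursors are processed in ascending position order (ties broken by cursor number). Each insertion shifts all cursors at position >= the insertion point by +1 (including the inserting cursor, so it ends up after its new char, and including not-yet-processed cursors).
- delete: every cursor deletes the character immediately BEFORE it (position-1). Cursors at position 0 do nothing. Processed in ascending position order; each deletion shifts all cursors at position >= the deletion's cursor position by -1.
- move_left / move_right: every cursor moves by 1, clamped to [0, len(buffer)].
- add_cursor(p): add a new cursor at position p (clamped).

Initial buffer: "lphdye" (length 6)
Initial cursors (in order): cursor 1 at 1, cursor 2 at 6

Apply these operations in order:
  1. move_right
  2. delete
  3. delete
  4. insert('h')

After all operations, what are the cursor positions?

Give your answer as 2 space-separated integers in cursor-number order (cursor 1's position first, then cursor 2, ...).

After op 1 (move_right): buffer="lphdye" (len 6), cursors c1@2 c2@6, authorship ......
After op 2 (delete): buffer="lhdy" (len 4), cursors c1@1 c2@4, authorship ....
After op 3 (delete): buffer="hd" (len 2), cursors c1@0 c2@2, authorship ..
After op 4 (insert('h')): buffer="hhdh" (len 4), cursors c1@1 c2@4, authorship 1..2

Answer: 1 4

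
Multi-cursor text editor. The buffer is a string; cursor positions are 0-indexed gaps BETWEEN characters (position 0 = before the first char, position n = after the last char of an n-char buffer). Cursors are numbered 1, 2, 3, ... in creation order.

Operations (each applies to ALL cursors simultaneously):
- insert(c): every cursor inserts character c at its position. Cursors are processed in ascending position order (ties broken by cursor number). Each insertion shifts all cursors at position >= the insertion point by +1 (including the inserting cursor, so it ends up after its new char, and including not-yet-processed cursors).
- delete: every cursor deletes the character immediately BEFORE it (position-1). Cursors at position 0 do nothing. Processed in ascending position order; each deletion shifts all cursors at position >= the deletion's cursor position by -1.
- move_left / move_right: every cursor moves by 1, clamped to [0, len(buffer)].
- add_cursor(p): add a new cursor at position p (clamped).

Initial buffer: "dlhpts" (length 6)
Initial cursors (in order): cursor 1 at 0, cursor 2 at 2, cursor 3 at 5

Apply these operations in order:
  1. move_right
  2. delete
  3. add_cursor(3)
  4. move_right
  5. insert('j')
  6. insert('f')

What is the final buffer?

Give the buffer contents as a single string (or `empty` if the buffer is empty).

Answer: ljfpjftjjff

Derivation:
After op 1 (move_right): buffer="dlhpts" (len 6), cursors c1@1 c2@3 c3@6, authorship ......
After op 2 (delete): buffer="lpt" (len 3), cursors c1@0 c2@1 c3@3, authorship ...
After op 3 (add_cursor(3)): buffer="lpt" (len 3), cursors c1@0 c2@1 c3@3 c4@3, authorship ...
After op 4 (move_right): buffer="lpt" (len 3), cursors c1@1 c2@2 c3@3 c4@3, authorship ...
After op 5 (insert('j')): buffer="ljpjtjj" (len 7), cursors c1@2 c2@4 c3@7 c4@7, authorship .1.2.34
After op 6 (insert('f')): buffer="ljfpjftjjff" (len 11), cursors c1@3 c2@6 c3@11 c4@11, authorship .11.22.3434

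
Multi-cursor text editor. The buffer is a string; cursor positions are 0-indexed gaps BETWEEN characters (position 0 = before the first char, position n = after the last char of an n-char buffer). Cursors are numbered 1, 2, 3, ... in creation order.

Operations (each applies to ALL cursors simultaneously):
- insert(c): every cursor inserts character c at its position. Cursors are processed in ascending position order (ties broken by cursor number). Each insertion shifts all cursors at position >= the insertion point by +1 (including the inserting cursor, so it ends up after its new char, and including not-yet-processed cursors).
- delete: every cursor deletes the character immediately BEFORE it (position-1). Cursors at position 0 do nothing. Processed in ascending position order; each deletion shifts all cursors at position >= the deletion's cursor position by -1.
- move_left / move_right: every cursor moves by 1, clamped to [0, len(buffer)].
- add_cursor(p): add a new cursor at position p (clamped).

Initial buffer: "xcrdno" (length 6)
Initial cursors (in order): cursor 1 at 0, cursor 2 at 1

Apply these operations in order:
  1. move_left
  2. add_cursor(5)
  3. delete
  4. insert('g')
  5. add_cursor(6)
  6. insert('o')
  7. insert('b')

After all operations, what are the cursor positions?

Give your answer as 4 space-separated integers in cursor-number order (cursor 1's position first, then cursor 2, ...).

After op 1 (move_left): buffer="xcrdno" (len 6), cursors c1@0 c2@0, authorship ......
After op 2 (add_cursor(5)): buffer="xcrdno" (len 6), cursors c1@0 c2@0 c3@5, authorship ......
After op 3 (delete): buffer="xcrdo" (len 5), cursors c1@0 c2@0 c3@4, authorship .....
After op 4 (insert('g')): buffer="ggxcrdgo" (len 8), cursors c1@2 c2@2 c3@7, authorship 12....3.
After op 5 (add_cursor(6)): buffer="ggxcrdgo" (len 8), cursors c1@2 c2@2 c4@6 c3@7, authorship 12....3.
After op 6 (insert('o')): buffer="ggooxcrdogoo" (len 12), cursors c1@4 c2@4 c4@9 c3@11, authorship 1212....433.
After op 7 (insert('b')): buffer="ggoobbxcrdobgobo" (len 16), cursors c1@6 c2@6 c4@12 c3@15, authorship 121212....44333.

Answer: 6 6 15 12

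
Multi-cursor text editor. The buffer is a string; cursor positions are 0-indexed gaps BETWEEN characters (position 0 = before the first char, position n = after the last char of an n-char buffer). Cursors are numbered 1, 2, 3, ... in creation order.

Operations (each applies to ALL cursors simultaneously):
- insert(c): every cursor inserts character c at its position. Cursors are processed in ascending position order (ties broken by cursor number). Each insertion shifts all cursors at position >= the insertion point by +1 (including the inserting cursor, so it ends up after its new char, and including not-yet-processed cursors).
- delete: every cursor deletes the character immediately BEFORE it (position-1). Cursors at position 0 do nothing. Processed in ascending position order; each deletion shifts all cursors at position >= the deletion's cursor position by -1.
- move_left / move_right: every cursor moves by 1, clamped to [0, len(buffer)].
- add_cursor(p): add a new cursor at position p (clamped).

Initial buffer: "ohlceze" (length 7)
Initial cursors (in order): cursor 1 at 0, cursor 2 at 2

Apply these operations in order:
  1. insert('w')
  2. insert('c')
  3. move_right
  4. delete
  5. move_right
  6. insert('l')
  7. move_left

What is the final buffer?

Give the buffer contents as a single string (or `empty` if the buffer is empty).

Answer: wchlwccleze

Derivation:
After op 1 (insert('w')): buffer="wohwlceze" (len 9), cursors c1@1 c2@4, authorship 1..2.....
After op 2 (insert('c')): buffer="wcohwclceze" (len 11), cursors c1@2 c2@6, authorship 11..22.....
After op 3 (move_right): buffer="wcohwclceze" (len 11), cursors c1@3 c2@7, authorship 11..22.....
After op 4 (delete): buffer="wchwcceze" (len 9), cursors c1@2 c2@5, authorship 11.22....
After op 5 (move_right): buffer="wchwcceze" (len 9), cursors c1@3 c2@6, authorship 11.22....
After op 6 (insert('l')): buffer="wchlwccleze" (len 11), cursors c1@4 c2@8, authorship 11.122.2...
After op 7 (move_left): buffer="wchlwccleze" (len 11), cursors c1@3 c2@7, authorship 11.122.2...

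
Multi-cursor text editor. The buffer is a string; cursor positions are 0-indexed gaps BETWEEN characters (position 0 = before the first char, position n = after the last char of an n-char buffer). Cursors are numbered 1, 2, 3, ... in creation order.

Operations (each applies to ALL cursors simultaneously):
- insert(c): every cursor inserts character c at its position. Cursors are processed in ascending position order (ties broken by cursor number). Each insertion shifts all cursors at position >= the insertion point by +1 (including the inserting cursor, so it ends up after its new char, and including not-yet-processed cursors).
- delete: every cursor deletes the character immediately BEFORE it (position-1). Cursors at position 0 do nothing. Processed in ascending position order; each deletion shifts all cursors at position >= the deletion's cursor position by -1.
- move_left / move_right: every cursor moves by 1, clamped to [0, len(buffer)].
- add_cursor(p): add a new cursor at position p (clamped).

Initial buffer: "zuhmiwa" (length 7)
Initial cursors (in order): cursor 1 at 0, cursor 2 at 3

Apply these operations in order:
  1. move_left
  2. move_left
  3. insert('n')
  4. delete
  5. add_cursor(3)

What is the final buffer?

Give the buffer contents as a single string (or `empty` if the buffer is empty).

After op 1 (move_left): buffer="zuhmiwa" (len 7), cursors c1@0 c2@2, authorship .......
After op 2 (move_left): buffer="zuhmiwa" (len 7), cursors c1@0 c2@1, authorship .......
After op 3 (insert('n')): buffer="nznuhmiwa" (len 9), cursors c1@1 c2@3, authorship 1.2......
After op 4 (delete): buffer="zuhmiwa" (len 7), cursors c1@0 c2@1, authorship .......
After op 5 (add_cursor(3)): buffer="zuhmiwa" (len 7), cursors c1@0 c2@1 c3@3, authorship .......

Answer: zuhmiwa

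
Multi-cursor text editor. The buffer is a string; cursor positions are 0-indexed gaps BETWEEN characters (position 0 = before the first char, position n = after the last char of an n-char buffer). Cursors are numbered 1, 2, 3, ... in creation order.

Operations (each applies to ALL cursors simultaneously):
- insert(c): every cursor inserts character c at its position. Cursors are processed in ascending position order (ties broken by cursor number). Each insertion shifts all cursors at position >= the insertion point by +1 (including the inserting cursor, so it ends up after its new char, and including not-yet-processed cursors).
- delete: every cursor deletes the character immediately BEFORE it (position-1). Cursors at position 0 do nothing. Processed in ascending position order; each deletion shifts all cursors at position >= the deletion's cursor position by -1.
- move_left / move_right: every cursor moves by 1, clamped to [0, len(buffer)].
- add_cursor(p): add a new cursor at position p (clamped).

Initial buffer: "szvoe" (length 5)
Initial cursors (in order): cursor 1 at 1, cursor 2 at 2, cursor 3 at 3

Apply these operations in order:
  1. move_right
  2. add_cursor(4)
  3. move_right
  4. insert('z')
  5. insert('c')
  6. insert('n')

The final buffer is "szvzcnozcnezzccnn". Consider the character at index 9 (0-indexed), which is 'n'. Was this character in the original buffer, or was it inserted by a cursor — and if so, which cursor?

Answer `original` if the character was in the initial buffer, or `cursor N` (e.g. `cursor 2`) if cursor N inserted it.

After op 1 (move_right): buffer="szvoe" (len 5), cursors c1@2 c2@3 c3@4, authorship .....
After op 2 (add_cursor(4)): buffer="szvoe" (len 5), cursors c1@2 c2@3 c3@4 c4@4, authorship .....
After op 3 (move_right): buffer="szvoe" (len 5), cursors c1@3 c2@4 c3@5 c4@5, authorship .....
After op 4 (insert('z')): buffer="szvzozezz" (len 9), cursors c1@4 c2@6 c3@9 c4@9, authorship ...1.2.34
After op 5 (insert('c')): buffer="szvzcozcezzcc" (len 13), cursors c1@5 c2@8 c3@13 c4@13, authorship ...11.22.3434
After op 6 (insert('n')): buffer="szvzcnozcnezzccnn" (len 17), cursors c1@6 c2@10 c3@17 c4@17, authorship ...111.222.343434
Authorship (.=original, N=cursor N): . . . 1 1 1 . 2 2 2 . 3 4 3 4 3 4
Index 9: author = 2

Answer: cursor 2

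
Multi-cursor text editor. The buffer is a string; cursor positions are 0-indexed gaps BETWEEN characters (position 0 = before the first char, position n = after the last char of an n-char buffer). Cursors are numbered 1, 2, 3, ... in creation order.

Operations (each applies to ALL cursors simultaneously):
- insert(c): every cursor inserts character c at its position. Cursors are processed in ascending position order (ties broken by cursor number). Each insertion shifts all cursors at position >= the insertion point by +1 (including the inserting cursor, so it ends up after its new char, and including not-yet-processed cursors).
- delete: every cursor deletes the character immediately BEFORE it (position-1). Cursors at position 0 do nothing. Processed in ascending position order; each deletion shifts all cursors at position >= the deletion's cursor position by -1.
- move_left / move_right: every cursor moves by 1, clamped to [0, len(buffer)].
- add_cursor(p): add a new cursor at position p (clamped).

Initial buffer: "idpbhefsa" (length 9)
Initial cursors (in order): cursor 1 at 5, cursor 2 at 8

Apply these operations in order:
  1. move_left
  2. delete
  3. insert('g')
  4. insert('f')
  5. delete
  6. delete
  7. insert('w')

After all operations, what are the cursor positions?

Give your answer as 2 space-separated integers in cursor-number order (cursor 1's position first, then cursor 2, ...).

After op 1 (move_left): buffer="idpbhefsa" (len 9), cursors c1@4 c2@7, authorship .........
After op 2 (delete): buffer="idphesa" (len 7), cursors c1@3 c2@5, authorship .......
After op 3 (insert('g')): buffer="idpghegsa" (len 9), cursors c1@4 c2@7, authorship ...1..2..
After op 4 (insert('f')): buffer="idpgfhegfsa" (len 11), cursors c1@5 c2@9, authorship ...11..22..
After op 5 (delete): buffer="idpghegsa" (len 9), cursors c1@4 c2@7, authorship ...1..2..
After op 6 (delete): buffer="idphesa" (len 7), cursors c1@3 c2@5, authorship .......
After op 7 (insert('w')): buffer="idpwhewsa" (len 9), cursors c1@4 c2@7, authorship ...1..2..

Answer: 4 7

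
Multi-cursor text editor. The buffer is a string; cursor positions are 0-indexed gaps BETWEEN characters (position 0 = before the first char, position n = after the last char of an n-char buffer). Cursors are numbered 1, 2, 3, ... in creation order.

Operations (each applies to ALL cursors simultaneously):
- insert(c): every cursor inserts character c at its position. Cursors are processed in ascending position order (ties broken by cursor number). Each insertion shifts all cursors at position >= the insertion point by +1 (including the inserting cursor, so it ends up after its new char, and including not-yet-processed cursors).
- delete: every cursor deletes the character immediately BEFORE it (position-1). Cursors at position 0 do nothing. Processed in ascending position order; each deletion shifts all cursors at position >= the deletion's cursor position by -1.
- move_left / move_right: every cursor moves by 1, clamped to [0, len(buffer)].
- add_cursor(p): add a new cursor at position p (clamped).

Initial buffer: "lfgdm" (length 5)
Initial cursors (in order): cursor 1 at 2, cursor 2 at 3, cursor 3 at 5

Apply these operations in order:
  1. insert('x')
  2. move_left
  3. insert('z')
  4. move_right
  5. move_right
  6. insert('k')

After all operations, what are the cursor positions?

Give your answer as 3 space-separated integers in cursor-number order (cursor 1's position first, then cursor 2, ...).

Answer: 6 10 14

Derivation:
After op 1 (insert('x')): buffer="lfxgxdmx" (len 8), cursors c1@3 c2@5 c3@8, authorship ..1.2..3
After op 2 (move_left): buffer="lfxgxdmx" (len 8), cursors c1@2 c2@4 c3@7, authorship ..1.2..3
After op 3 (insert('z')): buffer="lfzxgzxdmzx" (len 11), cursors c1@3 c2@6 c3@10, authorship ..11.22..33
After op 4 (move_right): buffer="lfzxgzxdmzx" (len 11), cursors c1@4 c2@7 c3@11, authorship ..11.22..33
After op 5 (move_right): buffer="lfzxgzxdmzx" (len 11), cursors c1@5 c2@8 c3@11, authorship ..11.22..33
After op 6 (insert('k')): buffer="lfzxgkzxdkmzxk" (len 14), cursors c1@6 c2@10 c3@14, authorship ..11.122.2.333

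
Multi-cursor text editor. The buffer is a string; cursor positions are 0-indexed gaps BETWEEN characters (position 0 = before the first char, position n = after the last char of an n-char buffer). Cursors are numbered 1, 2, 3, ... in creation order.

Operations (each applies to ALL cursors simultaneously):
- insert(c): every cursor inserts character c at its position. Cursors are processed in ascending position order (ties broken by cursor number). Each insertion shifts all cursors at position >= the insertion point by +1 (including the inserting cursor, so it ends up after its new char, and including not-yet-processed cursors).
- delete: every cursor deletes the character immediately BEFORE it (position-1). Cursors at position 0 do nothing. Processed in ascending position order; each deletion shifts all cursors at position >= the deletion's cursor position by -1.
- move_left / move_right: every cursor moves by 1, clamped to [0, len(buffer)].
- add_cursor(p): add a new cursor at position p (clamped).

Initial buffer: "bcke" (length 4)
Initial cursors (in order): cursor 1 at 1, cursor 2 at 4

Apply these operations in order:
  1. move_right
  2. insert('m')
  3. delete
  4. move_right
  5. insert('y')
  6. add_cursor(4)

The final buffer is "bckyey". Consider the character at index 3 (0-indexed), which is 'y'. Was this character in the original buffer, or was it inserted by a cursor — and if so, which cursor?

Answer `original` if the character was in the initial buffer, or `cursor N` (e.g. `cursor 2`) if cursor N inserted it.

After op 1 (move_right): buffer="bcke" (len 4), cursors c1@2 c2@4, authorship ....
After op 2 (insert('m')): buffer="bcmkem" (len 6), cursors c1@3 c2@6, authorship ..1..2
After op 3 (delete): buffer="bcke" (len 4), cursors c1@2 c2@4, authorship ....
After op 4 (move_right): buffer="bcke" (len 4), cursors c1@3 c2@4, authorship ....
After op 5 (insert('y')): buffer="bckyey" (len 6), cursors c1@4 c2@6, authorship ...1.2
After op 6 (add_cursor(4)): buffer="bckyey" (len 6), cursors c1@4 c3@4 c2@6, authorship ...1.2
Authorship (.=original, N=cursor N): . . . 1 . 2
Index 3: author = 1

Answer: cursor 1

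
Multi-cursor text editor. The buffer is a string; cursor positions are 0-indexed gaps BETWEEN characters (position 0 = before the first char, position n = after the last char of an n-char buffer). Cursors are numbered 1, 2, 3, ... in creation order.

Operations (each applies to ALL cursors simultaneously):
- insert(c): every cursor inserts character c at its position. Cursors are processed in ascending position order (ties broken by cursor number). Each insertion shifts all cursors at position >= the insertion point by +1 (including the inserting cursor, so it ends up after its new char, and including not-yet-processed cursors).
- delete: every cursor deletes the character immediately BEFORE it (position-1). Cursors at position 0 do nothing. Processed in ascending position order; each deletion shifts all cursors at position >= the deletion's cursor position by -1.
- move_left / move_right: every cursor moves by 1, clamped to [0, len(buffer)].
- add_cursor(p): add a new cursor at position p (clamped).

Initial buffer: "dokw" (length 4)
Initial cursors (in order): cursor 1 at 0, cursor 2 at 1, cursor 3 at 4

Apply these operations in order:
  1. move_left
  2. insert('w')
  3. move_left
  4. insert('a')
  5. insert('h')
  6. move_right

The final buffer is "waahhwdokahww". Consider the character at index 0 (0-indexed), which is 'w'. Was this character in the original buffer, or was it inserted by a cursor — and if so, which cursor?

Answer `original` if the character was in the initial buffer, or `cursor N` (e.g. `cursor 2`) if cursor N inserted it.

Answer: cursor 1

Derivation:
After op 1 (move_left): buffer="dokw" (len 4), cursors c1@0 c2@0 c3@3, authorship ....
After op 2 (insert('w')): buffer="wwdokww" (len 7), cursors c1@2 c2@2 c3@6, authorship 12...3.
After op 3 (move_left): buffer="wwdokww" (len 7), cursors c1@1 c2@1 c3@5, authorship 12...3.
After op 4 (insert('a')): buffer="waawdokaww" (len 10), cursors c1@3 c2@3 c3@8, authorship 1122...33.
After op 5 (insert('h')): buffer="waahhwdokahww" (len 13), cursors c1@5 c2@5 c3@11, authorship 112122...333.
After op 6 (move_right): buffer="waahhwdokahww" (len 13), cursors c1@6 c2@6 c3@12, authorship 112122...333.
Authorship (.=original, N=cursor N): 1 1 2 1 2 2 . . . 3 3 3 .
Index 0: author = 1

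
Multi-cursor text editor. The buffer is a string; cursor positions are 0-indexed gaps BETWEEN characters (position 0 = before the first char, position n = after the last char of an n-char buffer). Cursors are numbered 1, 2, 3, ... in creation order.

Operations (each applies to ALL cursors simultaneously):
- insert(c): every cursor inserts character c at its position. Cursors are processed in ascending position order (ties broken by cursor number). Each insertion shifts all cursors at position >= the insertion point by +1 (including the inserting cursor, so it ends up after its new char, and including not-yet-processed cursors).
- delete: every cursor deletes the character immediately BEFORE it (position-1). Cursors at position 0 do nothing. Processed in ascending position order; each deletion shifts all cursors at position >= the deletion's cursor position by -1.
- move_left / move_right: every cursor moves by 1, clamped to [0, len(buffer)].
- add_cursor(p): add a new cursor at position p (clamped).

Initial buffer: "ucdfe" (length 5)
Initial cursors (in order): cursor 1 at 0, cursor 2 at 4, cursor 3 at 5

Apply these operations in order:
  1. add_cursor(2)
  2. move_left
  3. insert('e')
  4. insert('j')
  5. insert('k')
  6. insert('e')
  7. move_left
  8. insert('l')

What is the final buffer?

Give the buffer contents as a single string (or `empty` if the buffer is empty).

Answer: ejkleuejklecdejklefejklee

Derivation:
After op 1 (add_cursor(2)): buffer="ucdfe" (len 5), cursors c1@0 c4@2 c2@4 c3@5, authorship .....
After op 2 (move_left): buffer="ucdfe" (len 5), cursors c1@0 c4@1 c2@3 c3@4, authorship .....
After op 3 (insert('e')): buffer="euecdefee" (len 9), cursors c1@1 c4@3 c2@6 c3@8, authorship 1.4..2.3.
After op 4 (insert('j')): buffer="ejuejcdejfeje" (len 13), cursors c1@2 c4@5 c2@9 c3@12, authorship 11.44..22.33.
After op 5 (insert('k')): buffer="ejkuejkcdejkfejke" (len 17), cursors c1@3 c4@7 c2@12 c3@16, authorship 111.444..222.333.
After op 6 (insert('e')): buffer="ejkeuejkecdejkefejkee" (len 21), cursors c1@4 c4@9 c2@15 c3@20, authorship 1111.4444..2222.3333.
After op 7 (move_left): buffer="ejkeuejkecdejkefejkee" (len 21), cursors c1@3 c4@8 c2@14 c3@19, authorship 1111.4444..2222.3333.
After op 8 (insert('l')): buffer="ejkleuejklecdejklefejklee" (len 25), cursors c1@4 c4@10 c2@17 c3@23, authorship 11111.44444..22222.33333.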